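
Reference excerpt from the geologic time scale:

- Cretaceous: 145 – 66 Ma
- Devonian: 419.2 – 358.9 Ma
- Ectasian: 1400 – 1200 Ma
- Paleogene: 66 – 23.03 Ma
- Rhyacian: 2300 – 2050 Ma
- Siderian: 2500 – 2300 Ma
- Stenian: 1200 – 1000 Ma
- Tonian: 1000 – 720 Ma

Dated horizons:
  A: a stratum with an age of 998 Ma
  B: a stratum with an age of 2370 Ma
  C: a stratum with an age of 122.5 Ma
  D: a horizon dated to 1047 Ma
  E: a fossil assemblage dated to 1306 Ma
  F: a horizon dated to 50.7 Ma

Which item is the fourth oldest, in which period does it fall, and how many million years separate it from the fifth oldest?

A, in the Tonian; 875.5 million years to C

Larger Ma means older, so oldest first: B 2370 > E 1306 > D 1047 > A 998 > C 122.5 > F 50.7.
Counting 4 along gives A (998 Ma); the excerpt puts that inside the Tonian, 1000–720 Ma.
Next in line is C (122.5 Ma), and 998 − 122.5 = 875.5 Myr.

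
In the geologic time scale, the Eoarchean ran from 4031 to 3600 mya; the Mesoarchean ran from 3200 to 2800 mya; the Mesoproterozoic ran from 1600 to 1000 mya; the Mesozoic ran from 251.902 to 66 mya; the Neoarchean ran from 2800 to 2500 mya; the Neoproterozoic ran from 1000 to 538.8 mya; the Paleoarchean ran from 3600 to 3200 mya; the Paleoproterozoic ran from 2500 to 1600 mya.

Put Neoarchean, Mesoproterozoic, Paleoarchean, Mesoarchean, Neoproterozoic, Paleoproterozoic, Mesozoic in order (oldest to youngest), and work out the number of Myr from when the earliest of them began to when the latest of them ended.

From the excerpt: Neoarchean 2800–2500; Mesoproterozoic 1600–1000; Paleoarchean 3600–3200; Mesoarchean 3200–2800; Neoproterozoic 1000–538.8; Paleoproterozoic 2500–1600; Mesozoic 251.902–66 (Ma).
Larger Ma is earlier, so the oldest is Paleoarchean and the youngest is Mesozoic; oldest to youngest: Paleoarchean, Mesoarchean, Neoarchean, Paleoproterozoic, Mesoproterozoic, Neoproterozoic, Mesozoic.
Oldest start 3600 minus youngest end 66 gives 3534 Myr overall.

Paleoarchean, Mesoarchean, Neoarchean, Paleoproterozoic, Mesoproterozoic, Neoproterozoic, Mesozoic; total span 3534 Myr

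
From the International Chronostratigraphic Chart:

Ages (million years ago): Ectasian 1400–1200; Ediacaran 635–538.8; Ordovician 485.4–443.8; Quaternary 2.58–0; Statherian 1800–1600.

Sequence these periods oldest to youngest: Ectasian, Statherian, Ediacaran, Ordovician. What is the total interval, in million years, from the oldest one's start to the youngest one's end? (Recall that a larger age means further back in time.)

From the excerpt: Ectasian 1400–1200; Statherian 1800–1600; Ediacaran 635–538.8; Ordovician 485.4–443.8 (Ma).
Larger Ma is earlier, so the oldest is Statherian and the youngest is Ordovician; oldest to youngest: Statherian, Ectasian, Ediacaran, Ordovician.
Oldest start 1800 minus youngest end 443.8 gives 1356.2 Myr overall.

Statherian, Ectasian, Ediacaran, Ordovician; total span 1356.2 Myr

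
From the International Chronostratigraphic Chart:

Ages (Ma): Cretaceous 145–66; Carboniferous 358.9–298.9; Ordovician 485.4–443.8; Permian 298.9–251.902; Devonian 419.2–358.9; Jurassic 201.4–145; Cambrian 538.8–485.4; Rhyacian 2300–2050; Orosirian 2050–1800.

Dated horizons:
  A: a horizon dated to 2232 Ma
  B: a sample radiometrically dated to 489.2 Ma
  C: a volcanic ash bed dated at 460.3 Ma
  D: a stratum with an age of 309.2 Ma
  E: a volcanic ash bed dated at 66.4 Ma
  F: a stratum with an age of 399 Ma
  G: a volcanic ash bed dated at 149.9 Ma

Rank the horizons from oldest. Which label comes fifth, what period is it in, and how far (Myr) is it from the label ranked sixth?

D, in the Carboniferous; 159.3 million years to G

Larger Ma means older, so oldest first: A 2232 > B 489.2 > C 460.3 > F 399 > D 309.2 > G 149.9 > E 66.4.
Counting 5 along gives D (309.2 Ma); the excerpt puts that inside the Carboniferous, 358.9–298.9 Ma.
Next in line is G (149.9 Ma), and 309.2 − 149.9 = 159.3 Myr.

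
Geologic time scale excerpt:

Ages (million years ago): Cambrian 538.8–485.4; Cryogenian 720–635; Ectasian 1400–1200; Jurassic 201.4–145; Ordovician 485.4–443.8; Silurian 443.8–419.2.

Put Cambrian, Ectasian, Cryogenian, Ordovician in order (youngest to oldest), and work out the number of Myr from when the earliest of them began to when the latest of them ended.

From the excerpt: Cambrian 538.8–485.4; Ectasian 1400–1200; Cryogenian 720–635; Ordovician 485.4–443.8 (Ma).
Larger Ma is earlier, so the oldest is Ectasian and the youngest is Ordovician; youngest to oldest: Ordovician, Cambrian, Cryogenian, Ectasian.
Oldest start 1400 minus youngest end 443.8 gives 956.2 Myr overall.

Ordovician, Cambrian, Cryogenian, Ectasian; total span 956.2 Myr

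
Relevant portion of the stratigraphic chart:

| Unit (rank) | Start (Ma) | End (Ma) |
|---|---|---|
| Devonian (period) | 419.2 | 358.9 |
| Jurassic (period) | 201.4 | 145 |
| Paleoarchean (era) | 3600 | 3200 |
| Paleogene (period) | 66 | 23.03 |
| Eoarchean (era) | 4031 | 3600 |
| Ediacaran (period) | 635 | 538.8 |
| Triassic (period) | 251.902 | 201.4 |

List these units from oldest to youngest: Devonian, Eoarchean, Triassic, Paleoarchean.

Eoarchean, Paleoarchean, Devonian, Triassic

Read off each span (Ma): Devonian 419.2–358.9; Eoarchean 4031–3600; Triassic 251.902–201.4; Paleoarchean 3600–3200.
Larger Ma is older, so oldest→youngest is Eoarchean, Paleoarchean, Devonian, Triassic.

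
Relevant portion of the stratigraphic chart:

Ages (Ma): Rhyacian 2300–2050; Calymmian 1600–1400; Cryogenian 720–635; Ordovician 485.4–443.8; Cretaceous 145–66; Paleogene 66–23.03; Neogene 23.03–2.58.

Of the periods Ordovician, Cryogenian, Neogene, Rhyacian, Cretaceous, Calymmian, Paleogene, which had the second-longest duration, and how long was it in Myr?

Start − end for each: Ordovician 485.4 − 443.8 = 41.6; Cryogenian 720 − 635 = 85; Neogene 23.03 − 2.58 = 20.45; Rhyacian 2300 − 2050 = 250; Cretaceous 145 − 66 = 79; Calymmian 1600 − 1400 = 200; Paleogene 66 − 23.03 = 42.97.
Ranking these from longest: Rhyacian > Calymmian > Cryogenian > Cretaceous > Paleogene > Ordovician > Neogene.
Position 2 in that ranking is Calymmian, which lasted 200 Myr.

Calymmian, 200 million years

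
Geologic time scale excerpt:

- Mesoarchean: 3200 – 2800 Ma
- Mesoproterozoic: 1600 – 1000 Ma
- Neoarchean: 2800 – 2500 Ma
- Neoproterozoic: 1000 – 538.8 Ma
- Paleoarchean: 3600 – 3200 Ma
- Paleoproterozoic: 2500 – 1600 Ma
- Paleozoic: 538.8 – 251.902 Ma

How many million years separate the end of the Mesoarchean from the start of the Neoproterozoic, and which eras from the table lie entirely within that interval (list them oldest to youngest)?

1800 million years; Neoarchean, Paleoproterozoic, Mesoproterozoic

End of Mesoarchean = 2800 Ma; start of Neoproterozoic = 1000 Ma.
Gap = 2800 − 1000 = 1800 Myr.
Eras wholly inside 2800–1000 Ma: Neoarchean (2800–2500), Paleoproterozoic (2500–1600), Mesoproterozoic (1600–1000).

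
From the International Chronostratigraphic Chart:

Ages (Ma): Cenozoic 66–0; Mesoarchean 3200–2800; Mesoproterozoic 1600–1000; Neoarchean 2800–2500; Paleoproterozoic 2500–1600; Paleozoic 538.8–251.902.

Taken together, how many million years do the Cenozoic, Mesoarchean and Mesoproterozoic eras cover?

1066 million years

Each duration: Cenozoic = 66; Mesoarchean = 400; Mesoproterozoic = 600.
Sum: 66 + 400 + 600 = 1066 Myr.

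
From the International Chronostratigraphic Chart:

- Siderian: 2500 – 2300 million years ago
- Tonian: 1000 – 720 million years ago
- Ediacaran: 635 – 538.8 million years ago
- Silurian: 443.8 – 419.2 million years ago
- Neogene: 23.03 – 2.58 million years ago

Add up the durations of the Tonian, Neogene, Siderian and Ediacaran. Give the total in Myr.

596.65 million years

Duration is start − end for each: (1000 − 720) + (23.03 − 2.58) + (2500 − 2300) + (635 − 538.8).
That is 280 + 20.45 + 200 + 96.2, which totals 596.65 million years.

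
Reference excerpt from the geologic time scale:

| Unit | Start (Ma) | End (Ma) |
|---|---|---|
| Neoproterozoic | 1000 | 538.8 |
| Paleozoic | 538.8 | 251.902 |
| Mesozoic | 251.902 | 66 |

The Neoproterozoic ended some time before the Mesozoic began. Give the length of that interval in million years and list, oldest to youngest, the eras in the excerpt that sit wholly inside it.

End of Neoproterozoic = 538.8 Ma; start of Mesozoic = 251.902 Ma.
Gap = 538.8 − 251.902 = 286.898 Myr.
Eras wholly inside 538.8–251.902 Ma: Paleozoic (538.8–251.902).

286.898 million years; Paleozoic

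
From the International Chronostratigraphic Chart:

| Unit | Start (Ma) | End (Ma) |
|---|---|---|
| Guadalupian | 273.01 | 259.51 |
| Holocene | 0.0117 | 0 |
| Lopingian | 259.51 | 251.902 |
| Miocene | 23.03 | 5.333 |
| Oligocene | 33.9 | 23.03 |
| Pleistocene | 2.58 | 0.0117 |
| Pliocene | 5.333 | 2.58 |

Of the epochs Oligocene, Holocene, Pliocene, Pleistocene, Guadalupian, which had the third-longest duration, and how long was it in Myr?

Pliocene, 2.753 million years

Durations: Oligocene 10.87; Holocene 0.0117; Pliocene 2.753; Pleistocene 2.5683; Guadalupian 13.5 Myr.
Sorted longest-first: Guadalupian (13.5), Oligocene (10.87), Pliocene (2.753), Pleistocene (2.5683), Holocene (0.0117).
The third longest is Pliocene at 2.753 Myr.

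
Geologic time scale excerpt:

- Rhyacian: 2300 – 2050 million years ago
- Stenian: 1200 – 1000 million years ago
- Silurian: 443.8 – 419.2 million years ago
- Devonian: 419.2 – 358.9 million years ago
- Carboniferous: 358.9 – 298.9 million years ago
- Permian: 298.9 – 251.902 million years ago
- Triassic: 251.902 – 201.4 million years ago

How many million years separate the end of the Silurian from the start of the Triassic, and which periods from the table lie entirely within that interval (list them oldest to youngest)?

167.298 million years; Devonian, Carboniferous, Permian

The Silurian closes at 419.2 Ma and the Triassic opens at 251.902 Ma, so the interval is 419.2 − 251.902 = 167.298 Myr.
A period fits inside if it starts at or after 419.2 Ma and ends at or before 251.902 Ma; oldest first that gives Devonian, Carboniferous, Permian.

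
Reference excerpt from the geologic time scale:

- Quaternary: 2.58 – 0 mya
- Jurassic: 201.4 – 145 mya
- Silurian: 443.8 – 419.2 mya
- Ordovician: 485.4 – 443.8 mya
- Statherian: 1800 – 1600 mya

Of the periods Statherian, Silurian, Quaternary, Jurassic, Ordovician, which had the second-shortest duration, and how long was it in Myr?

Silurian, 24.6 million years

Durations: Statherian 200; Silurian 24.6; Quaternary 2.58; Jurassic 56.4; Ordovician 41.6 Myr.
Sorted shortest-first: Quaternary (2.58), Silurian (24.6), Ordovician (41.6), Jurassic (56.4), Statherian (200).
The second shortest is Silurian at 24.6 Myr.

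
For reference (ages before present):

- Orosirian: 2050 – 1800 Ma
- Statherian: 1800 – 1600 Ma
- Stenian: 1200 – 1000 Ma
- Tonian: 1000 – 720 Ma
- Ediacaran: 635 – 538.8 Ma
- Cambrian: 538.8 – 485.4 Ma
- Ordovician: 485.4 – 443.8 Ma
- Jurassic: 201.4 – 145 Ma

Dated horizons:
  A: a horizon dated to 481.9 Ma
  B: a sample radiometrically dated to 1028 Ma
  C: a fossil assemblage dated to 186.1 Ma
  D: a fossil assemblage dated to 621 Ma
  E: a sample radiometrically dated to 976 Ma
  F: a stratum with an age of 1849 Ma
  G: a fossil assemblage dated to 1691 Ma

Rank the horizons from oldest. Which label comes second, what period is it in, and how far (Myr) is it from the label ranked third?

Larger Ma means older, so oldest first: F 1849 > G 1691 > B 1028 > E 976 > D 621 > A 481.9 > C 186.1.
Counting 2 along gives G (1691 Ma); the excerpt puts that inside the Statherian, 1800–1600 Ma.
Next in line is B (1028 Ma), and 1691 − 1028 = 663 Myr.

G, in the Statherian; 663 million years to B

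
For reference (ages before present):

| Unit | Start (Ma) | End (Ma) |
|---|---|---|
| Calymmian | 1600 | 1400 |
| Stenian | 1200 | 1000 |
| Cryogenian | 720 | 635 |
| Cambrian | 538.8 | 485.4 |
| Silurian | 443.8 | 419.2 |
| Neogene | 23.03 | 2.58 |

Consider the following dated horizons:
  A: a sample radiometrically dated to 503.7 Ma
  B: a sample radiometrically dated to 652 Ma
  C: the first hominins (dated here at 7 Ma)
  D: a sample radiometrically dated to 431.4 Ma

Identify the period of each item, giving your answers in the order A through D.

Match each age against the start–end ranges in the excerpt: A = 503.7 Ma → Cambrian (538.8–485.4); B = 652 Ma → Cryogenian (720–635); C = 7 Ma → Neogene (23.03–2.58); D = 431.4 Ma → Silurian (443.8–419.2).

A — Cambrian; B — Cryogenian; C — Neogene; D — Silurian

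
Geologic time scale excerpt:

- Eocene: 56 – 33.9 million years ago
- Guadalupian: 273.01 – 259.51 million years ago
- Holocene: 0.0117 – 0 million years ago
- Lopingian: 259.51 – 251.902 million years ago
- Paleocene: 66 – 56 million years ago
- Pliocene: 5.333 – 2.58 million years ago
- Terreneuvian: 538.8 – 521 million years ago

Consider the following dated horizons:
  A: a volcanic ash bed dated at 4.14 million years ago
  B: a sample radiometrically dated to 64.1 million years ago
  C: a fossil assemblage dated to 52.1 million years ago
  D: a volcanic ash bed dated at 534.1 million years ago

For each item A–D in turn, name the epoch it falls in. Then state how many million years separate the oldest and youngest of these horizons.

Match each age against the start–end ranges in the excerpt: A = 4.14 Ma → Pliocene (5.333–2.58); B = 64.1 Ma → Paleocene (66–56); C = 52.1 Ma → Eocene (56–33.9); D = 534.1 Ma → Terreneuvian (538.8–521).
The largest age is 534.1 Ma and the smallest is 4.14 Ma; their difference is 529.96 Myr.

A — Pliocene; B — Paleocene; C — Eocene; D — Terreneuvian; span 529.96 million years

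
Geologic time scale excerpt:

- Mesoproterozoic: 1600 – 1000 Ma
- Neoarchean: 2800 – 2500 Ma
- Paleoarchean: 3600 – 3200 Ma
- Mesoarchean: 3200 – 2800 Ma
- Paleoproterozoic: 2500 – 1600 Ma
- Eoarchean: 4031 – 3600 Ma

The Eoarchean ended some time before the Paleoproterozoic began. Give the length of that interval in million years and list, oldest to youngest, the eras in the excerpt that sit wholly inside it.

1100 million years; Paleoarchean, Mesoarchean, Neoarchean

The Eoarchean closes at 3600 Ma and the Paleoproterozoic opens at 2500 Ma, so the interval is 3600 − 2500 = 1100 Myr.
An era fits inside if it starts at or after 3600 Ma and ends at or before 2500 Ma; oldest first that gives Paleoarchean, Mesoarchean, Neoarchean.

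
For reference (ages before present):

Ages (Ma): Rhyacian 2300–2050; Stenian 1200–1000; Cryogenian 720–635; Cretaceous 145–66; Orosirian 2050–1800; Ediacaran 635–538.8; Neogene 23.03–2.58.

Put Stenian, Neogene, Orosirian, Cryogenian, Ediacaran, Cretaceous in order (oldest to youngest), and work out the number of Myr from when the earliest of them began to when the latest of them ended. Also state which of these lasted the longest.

Orosirian → Stenian → Cryogenian → Ediacaran → Cretaceous → Neogene; total span 2047.42 Myr; longest is Orosirian

From the excerpt: Stenian 1200–1000; Neogene 23.03–2.58; Orosirian 2050–1800; Cryogenian 720–635; Ediacaran 635–538.8; Cretaceous 145–66 (Ma).
Larger Ma is earlier, so the oldest is Orosirian and the youngest is Neogene; oldest to youngest: Orosirian, Stenian, Cryogenian, Ediacaran, Cretaceous, Neogene.
Oldest start 2050 minus youngest end 2.58 gives 2047.42 Myr overall.
Individual lengths (start − end): Ediacaran 96.2; Stenian 200; Neogene 20.45; Cryogenian 85; Cretaceous 79; Orosirian 250. The largest is Orosirian at 250 Myr.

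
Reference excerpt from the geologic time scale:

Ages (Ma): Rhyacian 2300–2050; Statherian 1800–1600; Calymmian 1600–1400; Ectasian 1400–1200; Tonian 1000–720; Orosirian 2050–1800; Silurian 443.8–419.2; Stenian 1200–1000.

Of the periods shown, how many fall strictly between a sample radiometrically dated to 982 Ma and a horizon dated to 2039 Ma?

4

The older date is 2039 Ma and the younger is 982 Ma.
Periods with start < 2039 and end > 982 Ma: Statherian (1800–1600), Calymmian (1600–1400), Ectasian (1400–1200), Stenian (1200–1000).
That is 4 complete periods.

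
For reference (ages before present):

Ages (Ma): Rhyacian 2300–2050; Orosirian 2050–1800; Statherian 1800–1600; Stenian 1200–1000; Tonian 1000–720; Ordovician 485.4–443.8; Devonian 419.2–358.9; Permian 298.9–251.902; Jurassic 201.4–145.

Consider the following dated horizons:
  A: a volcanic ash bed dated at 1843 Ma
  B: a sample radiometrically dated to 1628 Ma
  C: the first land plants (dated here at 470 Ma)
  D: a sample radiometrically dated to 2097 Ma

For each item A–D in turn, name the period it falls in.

Match each age against the start–end ranges in the excerpt: A = 1843 Ma → Orosirian (2050–1800); B = 1628 Ma → Statherian (1800–1600); C = 470 Ma → Ordovician (485.4–443.8); D = 2097 Ma → Rhyacian (2300–2050).

A — Orosirian; B — Statherian; C — Ordovician; D — Rhyacian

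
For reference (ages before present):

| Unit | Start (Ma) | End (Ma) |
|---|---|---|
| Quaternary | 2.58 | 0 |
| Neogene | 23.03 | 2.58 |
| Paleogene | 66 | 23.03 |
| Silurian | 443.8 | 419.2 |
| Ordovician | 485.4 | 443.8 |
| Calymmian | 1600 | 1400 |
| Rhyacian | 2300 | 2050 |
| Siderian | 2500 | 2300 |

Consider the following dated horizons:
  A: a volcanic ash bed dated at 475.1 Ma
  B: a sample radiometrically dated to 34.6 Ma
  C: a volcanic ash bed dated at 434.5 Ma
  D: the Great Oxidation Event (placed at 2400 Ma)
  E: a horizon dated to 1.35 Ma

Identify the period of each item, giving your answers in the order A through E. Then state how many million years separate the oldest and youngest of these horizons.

A: 475.1 Ma lies in 485.4–443.8 Ma, so Ordovician.
B: 34.6 Ma lies in 66–23.03 Ma, so Paleogene.
C: 434.5 Ma lies in 443.8–419.2 Ma, so Silurian.
D: 2400 Ma lies in 2500–2300 Ma, so Siderian.
E: 1.35 Ma lies in 2.58–0 Ma, so Quaternary.
Oldest = 2400 Ma, youngest = 1.35 Ma → span 2398.65 Myr.

A — Ordovician; B — Paleogene; C — Silurian; D — Siderian; E — Quaternary; span 2398.65 million years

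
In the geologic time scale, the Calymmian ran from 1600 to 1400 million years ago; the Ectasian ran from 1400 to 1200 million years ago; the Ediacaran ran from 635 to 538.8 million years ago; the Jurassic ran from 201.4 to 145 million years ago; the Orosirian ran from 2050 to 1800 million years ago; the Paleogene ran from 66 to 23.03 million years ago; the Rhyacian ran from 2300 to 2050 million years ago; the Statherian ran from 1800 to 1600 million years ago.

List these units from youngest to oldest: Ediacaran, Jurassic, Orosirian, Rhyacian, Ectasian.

Jurassic, Ediacaran, Ectasian, Orosirian, Rhyacian

Read off each span (Ma): Ediacaran 635–538.8; Jurassic 201.4–145; Orosirian 2050–1800; Rhyacian 2300–2050; Ectasian 1400–1200.
Larger Ma is older, so oldest→youngest is Rhyacian, Orosirian, Ectasian, Ediacaran, Jurassic; reverse it for youngest→oldest.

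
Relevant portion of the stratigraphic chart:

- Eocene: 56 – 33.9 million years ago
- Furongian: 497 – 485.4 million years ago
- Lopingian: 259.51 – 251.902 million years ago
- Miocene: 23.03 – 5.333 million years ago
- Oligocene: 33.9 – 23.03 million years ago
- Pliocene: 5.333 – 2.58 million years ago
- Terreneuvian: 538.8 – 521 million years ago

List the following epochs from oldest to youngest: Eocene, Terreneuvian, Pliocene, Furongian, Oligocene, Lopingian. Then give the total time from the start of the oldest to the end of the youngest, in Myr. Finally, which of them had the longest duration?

Terreneuvian, Furongian, Lopingian, Eocene, Oligocene, Pliocene; total span 536.22 Myr; longest is Eocene

From the excerpt: Eocene 56–33.9; Terreneuvian 538.8–521; Pliocene 5.333–2.58; Furongian 497–485.4; Oligocene 33.9–23.03; Lopingian 259.51–251.902 (Ma).
Larger Ma is earlier, so the oldest is Terreneuvian and the youngest is Pliocene; oldest to youngest: Terreneuvian, Furongian, Lopingian, Eocene, Oligocene, Pliocene.
Oldest start 538.8 minus youngest end 2.58 gives 536.22 Myr overall.
Individual lengths (start − end): Furongian 11.6; Lopingian 7.608; Terreneuvian 17.8; Oligocene 10.87; Pliocene 2.753; Eocene 22.1. The largest is Eocene at 22.1 Myr.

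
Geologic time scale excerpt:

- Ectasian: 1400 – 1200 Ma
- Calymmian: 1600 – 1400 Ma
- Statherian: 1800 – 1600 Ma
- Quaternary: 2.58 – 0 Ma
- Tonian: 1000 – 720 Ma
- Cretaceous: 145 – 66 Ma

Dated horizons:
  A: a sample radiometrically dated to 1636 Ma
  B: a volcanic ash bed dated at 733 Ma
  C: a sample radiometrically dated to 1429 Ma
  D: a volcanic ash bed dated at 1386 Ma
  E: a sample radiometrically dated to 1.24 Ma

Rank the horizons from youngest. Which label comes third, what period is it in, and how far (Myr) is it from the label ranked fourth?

D, in the Ectasian; 43 million years to C

Smaller Ma means younger, so youngest first: E 1.24 < B 733 < D 1386 < C 1429 < A 1636.
Counting 3 along gives D (1386 Ma); the excerpt puts that inside the Ectasian, 1400–1200 Ma.
Next in line is C (1429 Ma), and 1429 − 1386 = 43 Myr.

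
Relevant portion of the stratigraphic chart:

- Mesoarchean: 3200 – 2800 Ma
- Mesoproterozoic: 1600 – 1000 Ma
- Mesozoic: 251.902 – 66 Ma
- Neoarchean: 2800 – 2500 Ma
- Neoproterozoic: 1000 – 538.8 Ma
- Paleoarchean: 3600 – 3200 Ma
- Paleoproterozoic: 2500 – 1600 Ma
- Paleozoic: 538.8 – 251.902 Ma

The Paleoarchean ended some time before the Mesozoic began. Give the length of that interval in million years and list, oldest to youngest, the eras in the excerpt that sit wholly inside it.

2948.098 million years; Mesoarchean, Neoarchean, Paleoproterozoic, Mesoproterozoic, Neoproterozoic, Paleozoic

End of Paleoarchean = 3200 Ma; start of Mesozoic = 251.902 Ma.
Gap = 3200 − 251.902 = 2948.098 Myr.
Eras wholly inside 3200–251.902 Ma: Mesoarchean (3200–2800), Neoarchean (2800–2500), Paleoproterozoic (2500–1600), Mesoproterozoic (1600–1000), Neoproterozoic (1000–538.8), Paleozoic (538.8–251.902).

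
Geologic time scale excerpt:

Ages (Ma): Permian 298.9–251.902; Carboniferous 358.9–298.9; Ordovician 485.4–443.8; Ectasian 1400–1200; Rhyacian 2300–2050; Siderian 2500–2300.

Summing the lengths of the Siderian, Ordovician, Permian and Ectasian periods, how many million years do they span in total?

488.598 million years

Each duration: Siderian = 200; Ordovician = 41.6; Permian = 46.998; Ectasian = 200.
Sum: 200 + 41.6 + 46.998 + 200 = 488.598 Myr.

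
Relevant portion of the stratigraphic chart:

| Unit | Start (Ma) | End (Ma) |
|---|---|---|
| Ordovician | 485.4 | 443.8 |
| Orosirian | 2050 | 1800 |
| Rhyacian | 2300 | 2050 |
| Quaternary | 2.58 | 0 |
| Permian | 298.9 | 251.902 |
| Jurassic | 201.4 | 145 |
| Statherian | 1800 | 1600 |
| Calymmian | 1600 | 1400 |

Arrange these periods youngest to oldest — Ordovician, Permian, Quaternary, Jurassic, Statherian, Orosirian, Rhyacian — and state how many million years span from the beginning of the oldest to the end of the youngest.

Start ages (Ma): Rhyacian 2300, Orosirian 2050, Statherian 1800, Ordovician 485.4, Permian 298.9, Jurassic 201.4, Quaternary 2.58.
Ordered youngest to oldest: Quaternary, Jurassic, Permian, Ordovician, Statherian, Orosirian, Rhyacian.
Span = 2300 − 0 = 2300 Myr.

Quaternary, Jurassic, Permian, Ordovician, Statherian, Orosirian, Rhyacian; total span 2300 Myr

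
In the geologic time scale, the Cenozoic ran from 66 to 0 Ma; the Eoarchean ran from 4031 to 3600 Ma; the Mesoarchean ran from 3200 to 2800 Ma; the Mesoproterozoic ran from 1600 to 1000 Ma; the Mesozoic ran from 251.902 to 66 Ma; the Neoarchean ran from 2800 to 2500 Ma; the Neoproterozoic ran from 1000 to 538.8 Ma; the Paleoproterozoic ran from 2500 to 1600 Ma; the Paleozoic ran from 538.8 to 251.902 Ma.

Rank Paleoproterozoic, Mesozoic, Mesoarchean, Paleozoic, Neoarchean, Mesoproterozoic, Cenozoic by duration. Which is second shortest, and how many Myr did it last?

Durations: Paleoproterozoic 900; Mesozoic 185.902; Mesoarchean 400; Paleozoic 286.898; Neoarchean 300; Mesoproterozoic 600; Cenozoic 66 Myr.
Sorted shortest-first: Cenozoic (66), Mesozoic (185.902), Paleozoic (286.898), Neoarchean (300), Mesoarchean (400), Mesoproterozoic (600), Paleoproterozoic (900).
The second shortest is Mesozoic at 185.902 Myr.

Mesozoic, 185.902 million years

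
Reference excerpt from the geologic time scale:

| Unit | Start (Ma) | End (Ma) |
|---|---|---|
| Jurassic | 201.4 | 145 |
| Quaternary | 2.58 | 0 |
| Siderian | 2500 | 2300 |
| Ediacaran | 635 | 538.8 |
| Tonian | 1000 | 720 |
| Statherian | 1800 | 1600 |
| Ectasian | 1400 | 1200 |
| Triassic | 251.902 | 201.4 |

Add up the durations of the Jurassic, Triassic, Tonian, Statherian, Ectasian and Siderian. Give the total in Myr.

986.902 million years

Duration is start − end for each: (201.4 − 145) + (251.902 − 201.4) + (1000 − 720) + (1800 − 1600) + (1400 − 1200) + (2500 − 2300).
That is 56.4 + 50.502 + 280 + 200 + 200 + 200, which totals 986.902 million years.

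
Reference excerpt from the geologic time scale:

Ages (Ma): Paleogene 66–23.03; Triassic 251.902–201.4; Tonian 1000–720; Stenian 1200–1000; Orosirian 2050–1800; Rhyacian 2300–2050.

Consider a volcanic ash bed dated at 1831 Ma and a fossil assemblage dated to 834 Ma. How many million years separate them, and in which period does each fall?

Elapsed time: 1831 − 834 = 997 Myr.
1831 Ma lies within 2050–1800 Ma: Orosirian.
834 Ma lies within 1000–720 Ma: Tonian.

997 million years apart; the first in the Orosirian, the second in the Tonian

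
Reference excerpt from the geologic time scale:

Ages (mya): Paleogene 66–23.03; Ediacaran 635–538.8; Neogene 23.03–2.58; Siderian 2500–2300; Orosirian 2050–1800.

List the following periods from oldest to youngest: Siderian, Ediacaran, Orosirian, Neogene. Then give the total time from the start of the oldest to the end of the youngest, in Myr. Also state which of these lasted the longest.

Start ages (Ma): Siderian 2500, Orosirian 2050, Ediacaran 635, Neogene 23.03.
Ordered oldest to youngest: Siderian, Orosirian, Ediacaran, Neogene.
Span = 2500 − 2.58 = 2497.42 Myr.
Durations: Orosirian 250, Siderian 200, Neogene 20.45, Ediacaran 96.2 → longest is Orosirian (250 Myr).

Siderian, Orosirian, Ediacaran, Neogene; total span 2497.42 Myr; longest is Orosirian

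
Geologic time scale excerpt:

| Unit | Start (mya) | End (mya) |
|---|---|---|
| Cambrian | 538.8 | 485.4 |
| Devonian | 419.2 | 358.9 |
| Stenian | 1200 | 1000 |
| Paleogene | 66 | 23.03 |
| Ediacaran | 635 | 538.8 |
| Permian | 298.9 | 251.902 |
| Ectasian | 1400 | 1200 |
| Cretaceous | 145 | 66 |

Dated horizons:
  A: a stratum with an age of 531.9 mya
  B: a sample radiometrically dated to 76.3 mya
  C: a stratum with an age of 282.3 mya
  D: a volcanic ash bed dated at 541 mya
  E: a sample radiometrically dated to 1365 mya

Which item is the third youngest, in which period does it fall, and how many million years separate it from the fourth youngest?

A, in the Cambrian; 9.1 million years to D

Sorted youngest-first by Ma: B (76.3), C (282.3), A (531.9), D (541), E (1365).
The third youngest is A at 531.9 Ma, which lies in 538.8–485.4 Ma: the Cambrian.
The fourth youngest is D at 541 Ma; separation = |531.9 − 541| = 9.1 Myr.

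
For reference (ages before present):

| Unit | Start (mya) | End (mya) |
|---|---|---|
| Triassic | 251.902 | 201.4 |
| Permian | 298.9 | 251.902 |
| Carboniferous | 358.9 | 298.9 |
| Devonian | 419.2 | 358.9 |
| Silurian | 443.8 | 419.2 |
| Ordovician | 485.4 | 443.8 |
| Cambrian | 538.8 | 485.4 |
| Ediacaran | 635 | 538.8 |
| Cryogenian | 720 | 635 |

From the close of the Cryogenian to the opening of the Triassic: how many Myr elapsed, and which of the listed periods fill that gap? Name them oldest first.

383.098 million years; Ediacaran, Cambrian, Ordovician, Silurian, Devonian, Carboniferous, Permian

The Cryogenian closes at 635 Ma and the Triassic opens at 251.902 Ma, so the interval is 635 − 251.902 = 383.098 Myr.
A period fits inside if it starts at or after 635 Ma and ends at or before 251.902 Ma; oldest first that gives Ediacaran, Cambrian, Ordovician, Silurian, Devonian, Carboniferous, Permian.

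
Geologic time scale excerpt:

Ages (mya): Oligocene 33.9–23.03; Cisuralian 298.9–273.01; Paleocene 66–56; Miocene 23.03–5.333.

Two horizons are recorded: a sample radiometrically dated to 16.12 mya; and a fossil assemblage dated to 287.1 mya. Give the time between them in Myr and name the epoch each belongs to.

270.98 million years apart; the first in the Miocene, the second in the Cisuralian

Elapsed time: 287.1 − 16.12 = 270.98 Myr.
16.12 Ma lies within 23.03–5.333 Ma: Miocene.
287.1 Ma lies within 298.9–273.01 Ma: Cisuralian.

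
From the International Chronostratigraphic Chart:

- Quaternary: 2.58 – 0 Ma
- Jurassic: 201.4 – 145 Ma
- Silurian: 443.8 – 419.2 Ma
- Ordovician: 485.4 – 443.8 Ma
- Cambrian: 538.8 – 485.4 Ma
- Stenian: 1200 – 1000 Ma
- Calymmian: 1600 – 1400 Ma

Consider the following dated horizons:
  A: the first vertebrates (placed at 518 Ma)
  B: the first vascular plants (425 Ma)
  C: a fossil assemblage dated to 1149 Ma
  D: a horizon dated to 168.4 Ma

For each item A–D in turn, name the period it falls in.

Match each age against the start–end ranges in the excerpt: A = 518 Ma → Cambrian (538.8–485.4); B = 425 Ma → Silurian (443.8–419.2); C = 1149 Ma → Stenian (1200–1000); D = 168.4 Ma → Jurassic (201.4–145).

A — Cambrian; B — Silurian; C — Stenian; D — Jurassic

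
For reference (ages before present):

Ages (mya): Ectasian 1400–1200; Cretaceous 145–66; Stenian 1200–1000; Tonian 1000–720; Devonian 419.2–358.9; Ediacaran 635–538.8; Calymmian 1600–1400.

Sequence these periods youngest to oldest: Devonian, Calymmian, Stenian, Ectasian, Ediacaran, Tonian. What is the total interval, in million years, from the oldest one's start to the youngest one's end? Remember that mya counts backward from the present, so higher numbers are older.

Devonian → Ediacaran → Tonian → Stenian → Ectasian → Calymmian; total span 1241.1 Myr

From the excerpt: Devonian 419.2–358.9; Calymmian 1600–1400; Stenian 1200–1000; Ectasian 1400–1200; Ediacaran 635–538.8; Tonian 1000–720 (Ma).
Larger Ma is earlier, so the oldest is Calymmian and the youngest is Devonian; youngest to oldest: Devonian, Ediacaran, Tonian, Stenian, Ectasian, Calymmian.
Oldest start 1600 minus youngest end 358.9 gives 1241.1 Myr overall.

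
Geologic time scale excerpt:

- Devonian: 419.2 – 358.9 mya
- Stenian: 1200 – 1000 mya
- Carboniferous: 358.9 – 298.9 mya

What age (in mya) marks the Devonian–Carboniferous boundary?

358.9 mya

The Devonian ends and the Carboniferous begins at 358.9 mya.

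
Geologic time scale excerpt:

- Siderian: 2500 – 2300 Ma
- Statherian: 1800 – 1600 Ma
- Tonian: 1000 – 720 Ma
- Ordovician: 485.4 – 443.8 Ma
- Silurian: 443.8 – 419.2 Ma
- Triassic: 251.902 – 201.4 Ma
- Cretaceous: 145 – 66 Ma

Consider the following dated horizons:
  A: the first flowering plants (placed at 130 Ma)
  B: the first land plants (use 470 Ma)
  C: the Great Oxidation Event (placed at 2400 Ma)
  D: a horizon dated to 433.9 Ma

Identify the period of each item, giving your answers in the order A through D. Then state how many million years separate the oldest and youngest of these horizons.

A — Cretaceous; B — Ordovician; C — Siderian; D — Silurian; span 2270 million years

Match each age against the start–end ranges in the excerpt: A = 130 Ma → Cretaceous (145–66); B = 470 Ma → Ordovician (485.4–443.8); C = 2400 Ma → Siderian (2500–2300); D = 433.9 Ma → Silurian (443.8–419.2).
The largest age is 2400 Ma and the smallest is 130 Ma; their difference is 2270 Myr.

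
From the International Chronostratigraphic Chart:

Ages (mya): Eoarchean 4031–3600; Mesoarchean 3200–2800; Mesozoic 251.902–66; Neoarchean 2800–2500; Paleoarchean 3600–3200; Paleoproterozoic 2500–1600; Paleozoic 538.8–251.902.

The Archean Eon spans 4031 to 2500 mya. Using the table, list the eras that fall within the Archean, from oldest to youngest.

Eras with both bounds inside 4031–2500 Ma: Eoarchean (4031–3600), Paleoarchean (3600–3200), Mesoarchean (3200–2800), Neoarchean (2800–2500).

Eoarchean, Paleoarchean, Mesoarchean, Neoarchean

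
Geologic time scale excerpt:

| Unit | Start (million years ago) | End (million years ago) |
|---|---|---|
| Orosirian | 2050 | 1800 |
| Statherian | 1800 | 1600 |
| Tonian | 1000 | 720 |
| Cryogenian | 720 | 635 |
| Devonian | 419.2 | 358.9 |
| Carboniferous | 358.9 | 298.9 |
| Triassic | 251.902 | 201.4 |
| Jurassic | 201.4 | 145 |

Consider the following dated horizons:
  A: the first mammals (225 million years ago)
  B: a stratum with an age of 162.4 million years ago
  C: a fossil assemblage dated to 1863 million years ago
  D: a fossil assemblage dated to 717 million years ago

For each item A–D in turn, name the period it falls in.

A — Triassic; B — Jurassic; C — Orosirian; D — Cryogenian

A: 225 Ma lies in 251.902–201.4 Ma, so Triassic.
B: 162.4 Ma lies in 201.4–145 Ma, so Jurassic.
C: 1863 Ma lies in 2050–1800 Ma, so Orosirian.
D: 717 Ma lies in 720–635 Ma, so Cryogenian.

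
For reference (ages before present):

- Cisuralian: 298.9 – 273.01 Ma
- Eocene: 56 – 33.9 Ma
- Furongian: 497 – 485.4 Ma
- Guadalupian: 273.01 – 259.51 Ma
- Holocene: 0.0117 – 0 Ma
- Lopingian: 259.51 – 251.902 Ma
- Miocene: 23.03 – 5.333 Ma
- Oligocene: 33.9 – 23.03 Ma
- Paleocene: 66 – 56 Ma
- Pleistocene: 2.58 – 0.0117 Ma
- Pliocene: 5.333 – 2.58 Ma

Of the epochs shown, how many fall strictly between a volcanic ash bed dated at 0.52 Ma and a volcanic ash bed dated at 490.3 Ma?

The older date is 490.3 Ma and the younger is 0.52 Ma.
Epochs with start < 490.3 and end > 0.52 Ma: Cisuralian (298.9–273.01), Guadalupian (273.01–259.51), Lopingian (259.51–251.902), Paleocene (66–56), Eocene (56–33.9), Oligocene (33.9–23.03), Miocene (23.03–5.333), Pliocene (5.333–2.58).
That is 8 complete epochs.

8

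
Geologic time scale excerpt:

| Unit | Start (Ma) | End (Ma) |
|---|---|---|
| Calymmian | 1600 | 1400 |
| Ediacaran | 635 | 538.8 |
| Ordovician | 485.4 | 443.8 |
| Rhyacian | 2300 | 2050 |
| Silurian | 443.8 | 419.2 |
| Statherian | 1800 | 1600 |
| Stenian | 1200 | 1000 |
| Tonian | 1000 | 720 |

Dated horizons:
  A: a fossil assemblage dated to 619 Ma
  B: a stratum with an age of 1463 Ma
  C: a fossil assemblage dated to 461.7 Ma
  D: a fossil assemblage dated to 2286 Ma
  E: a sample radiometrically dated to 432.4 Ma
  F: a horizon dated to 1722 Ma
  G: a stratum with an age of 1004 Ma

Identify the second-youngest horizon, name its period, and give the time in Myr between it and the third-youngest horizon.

C, in the Ordovician; 157.3 million years to A

Smaller Ma means younger, so youngest first: E 432.4 < C 461.7 < A 619 < G 1004 < B 1463 < F 1722 < D 2286.
Counting 2 along gives C (461.7 Ma); the excerpt puts that inside the Ordovician, 485.4–443.8 Ma.
Next in line is A (619 Ma), and 619 − 461.7 = 157.3 Myr.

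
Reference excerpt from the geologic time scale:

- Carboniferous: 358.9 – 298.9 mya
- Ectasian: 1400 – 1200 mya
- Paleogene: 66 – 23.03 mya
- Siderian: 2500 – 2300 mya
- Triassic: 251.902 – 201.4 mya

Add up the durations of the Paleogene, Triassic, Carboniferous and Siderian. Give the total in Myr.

Duration is start − end for each: (66 − 23.03) + (251.902 − 201.4) + (358.9 − 298.9) + (2500 − 2300).
That is 42.97 + 50.502 + 60 + 200, which totals 353.472 million years.

353.472 million years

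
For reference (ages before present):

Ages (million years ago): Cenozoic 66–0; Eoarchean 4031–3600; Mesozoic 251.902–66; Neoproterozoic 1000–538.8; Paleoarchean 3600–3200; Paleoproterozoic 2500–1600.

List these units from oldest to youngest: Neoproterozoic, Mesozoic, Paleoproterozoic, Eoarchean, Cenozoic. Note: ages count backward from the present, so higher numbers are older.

Eoarchean, then Paleoproterozoic, then Neoproterozoic, then Mesozoic, then Cenozoic

The oldest of these is Eoarchean (starts 4031 Ma) and the youngest is Cenozoic (ends 0 Ma).
In between, by decreasing start age: Paleoproterozoic (2500), Neoproterozoic (1000), Mesozoic (251.902).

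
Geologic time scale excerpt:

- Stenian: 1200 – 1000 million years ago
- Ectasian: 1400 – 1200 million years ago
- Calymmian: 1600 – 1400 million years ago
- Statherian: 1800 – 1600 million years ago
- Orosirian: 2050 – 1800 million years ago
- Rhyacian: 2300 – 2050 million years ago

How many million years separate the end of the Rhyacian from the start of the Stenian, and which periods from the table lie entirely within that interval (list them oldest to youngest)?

850 million years; Orosirian, Statherian, Calymmian, Ectasian

The Rhyacian closes at 2050 Ma and the Stenian opens at 1200 Ma, so the interval is 2050 − 1200 = 850 Myr.
A period fits inside if it starts at or after 2050 Ma and ends at or before 1200 Ma; oldest first that gives Orosirian, Statherian, Calymmian, Ectasian.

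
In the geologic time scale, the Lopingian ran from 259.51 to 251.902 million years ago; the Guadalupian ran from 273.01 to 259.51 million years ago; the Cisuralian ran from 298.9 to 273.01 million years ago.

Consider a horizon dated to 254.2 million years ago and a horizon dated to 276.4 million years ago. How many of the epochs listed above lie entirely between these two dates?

1

276.4 Ma sits inside the Cisuralian (298.9–273.01) and 254.2 Ma inside the Lopingian (259.51–251.902); neither of those is wholly between the two dates.
The listed epochs lying completely between them are Guadalupian — 1 in all.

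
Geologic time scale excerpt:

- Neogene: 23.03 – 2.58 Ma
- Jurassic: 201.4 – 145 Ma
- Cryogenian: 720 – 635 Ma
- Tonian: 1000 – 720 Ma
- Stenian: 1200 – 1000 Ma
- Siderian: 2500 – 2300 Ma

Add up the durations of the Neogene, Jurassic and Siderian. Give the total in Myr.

276.85 million years

Each duration: Neogene = 20.45; Jurassic = 56.4; Siderian = 200.
Sum: 20.45 + 56.4 + 200 = 276.85 Myr.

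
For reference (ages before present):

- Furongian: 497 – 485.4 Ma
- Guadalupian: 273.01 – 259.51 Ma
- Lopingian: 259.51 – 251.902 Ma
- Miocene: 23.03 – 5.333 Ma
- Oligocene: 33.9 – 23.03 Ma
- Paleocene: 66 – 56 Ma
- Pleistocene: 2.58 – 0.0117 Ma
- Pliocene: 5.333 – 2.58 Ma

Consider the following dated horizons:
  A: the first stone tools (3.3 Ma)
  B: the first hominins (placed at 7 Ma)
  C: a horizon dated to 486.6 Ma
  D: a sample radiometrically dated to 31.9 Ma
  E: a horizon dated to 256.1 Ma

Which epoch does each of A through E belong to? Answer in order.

A: 3.3 Ma lies in 5.333–2.58 Ma, so Pliocene.
B: 7 Ma lies in 23.03–5.333 Ma, so Miocene.
C: 486.6 Ma lies in 497–485.4 Ma, so Furongian.
D: 31.9 Ma lies in 33.9–23.03 Ma, so Oligocene.
E: 256.1 Ma lies in 259.51–251.902 Ma, so Lopingian.

A — Pliocene; B — Miocene; C — Furongian; D — Oligocene; E — Lopingian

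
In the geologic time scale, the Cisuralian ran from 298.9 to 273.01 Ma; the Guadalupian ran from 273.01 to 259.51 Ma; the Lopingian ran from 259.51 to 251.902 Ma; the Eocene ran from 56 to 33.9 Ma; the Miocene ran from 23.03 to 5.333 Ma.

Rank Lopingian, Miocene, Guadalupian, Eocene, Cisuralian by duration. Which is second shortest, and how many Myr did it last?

Guadalupian, 13.5 million years

Durations: Lopingian 7.608; Miocene 17.697; Guadalupian 13.5; Eocene 22.1; Cisuralian 25.89 Myr.
Sorted shortest-first: Lopingian (7.608), Guadalupian (13.5), Miocene (17.697), Eocene (22.1), Cisuralian (25.89).
The second shortest is Guadalupian at 13.5 Myr.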